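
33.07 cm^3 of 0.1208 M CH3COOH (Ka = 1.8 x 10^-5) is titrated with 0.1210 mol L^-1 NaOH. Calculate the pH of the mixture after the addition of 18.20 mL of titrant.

Initial n(CH3COOH) = 0.1208 x 0.03307 = 0.003995 mol.
n(NaOH) added = 0.1210 x 0.01820 = 0.002202 mol, converting that many moles of CH3COOH to CH3COO-.
Remaining n(CH3COOH) = 0.001793 mol; n(CH3COO-) = 0.002202 mol.
By Henderson-Hasselbalch, pH = pKa + log([A^-]/[HA]) = 4.74 + log(0.002202/0.001793) = 4.74 + (+0.09) = 4.83.

4.83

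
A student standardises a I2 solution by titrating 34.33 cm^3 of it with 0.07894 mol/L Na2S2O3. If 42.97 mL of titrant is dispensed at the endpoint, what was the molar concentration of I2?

0.0494 M

n(Na2S2O3) = 0.07894 x 0.04297 = 0.003392 mol.
From the balanced equation, 2 mol Na2S2O3 reacts with 1 mol I2, so n(I2) = 0.003392 x 1/2 = 0.001696 mol.
[I2] = 0.001696 / 0.03433 L = 0.0494 M.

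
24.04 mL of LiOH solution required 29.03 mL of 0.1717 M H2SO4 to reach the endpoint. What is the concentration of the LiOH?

0.415 M

n(H2SO4) delivered = 0.1717 x 0.02903 = 0.004984 mol.
The reaction is 2 LiOH + 1 H2SO4, so n(LiOH) = 0.004984 x 2/1 = 0.009969 mol.
[LiOH] = 0.009969 mol / 0.02404 L = 0.415 M.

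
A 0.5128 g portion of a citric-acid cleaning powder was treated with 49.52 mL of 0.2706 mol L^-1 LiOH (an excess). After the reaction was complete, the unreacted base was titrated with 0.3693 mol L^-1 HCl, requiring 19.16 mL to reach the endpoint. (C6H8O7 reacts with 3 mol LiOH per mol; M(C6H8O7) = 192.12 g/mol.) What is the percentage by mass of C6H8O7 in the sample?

79.0%

Total n(LiOH) added = 0.2706 x 0.04952 = 0.01340 mol.
n(HCl) used = 0.3693 x 0.01916 = 0.007076 mol, which equals the excess n(LiOH).
So n(LiOH) consumed by the sample = 0.01340 - 0.007076 = 0.006324 mol.
n(C6H8O7) = 0.006324 / 3 = 0.002108 mol.
mass C6H8O7 = 0.002108 x 192.12 = 0.4050 g, so %C6H8O7 = 0.4050/0.5128 x 100 = 79.0%.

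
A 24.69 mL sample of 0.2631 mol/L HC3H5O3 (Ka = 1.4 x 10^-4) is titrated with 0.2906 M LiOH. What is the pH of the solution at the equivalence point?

n(HC3H5O3) = 0.2631 x 0.02469 = 0.006496 mol; V(LiOH) at equivalence = 0.006496/0.2906 = 0.02235 L.
At equivalence all the acid is converted to C3H5O3-; total volume = 0.02469 + 0.02235 = 0.04704 L, so [C3H5O3-] = 0.006496/0.04704 = 0.1381 M.
Kb = Kw/Ka = 1.0e-14 / 1.4 x 10^-4 = 7.14e-11.
[OH^-] = sqrt(Kb x [C3H5O3-]) = sqrt(7.14e-11 x 0.1381) = 3.14e-6 M.
pOH = 5.50, so pH = 14.00 - 5.50 = 8.50.

8.50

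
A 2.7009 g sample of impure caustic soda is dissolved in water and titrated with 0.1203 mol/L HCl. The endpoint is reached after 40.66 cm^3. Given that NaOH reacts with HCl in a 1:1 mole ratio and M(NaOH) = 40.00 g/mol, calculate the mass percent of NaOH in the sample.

7.24%

n(HCl) = 0.1203 x 0.04066 = 0.004891 mol.
n(NaOH) = 0.004891 / 1 = 0.004891 mol.
mass of NaOH = 0.004891 x 40.00 = 0.1957 g.
% purity = 0.1957 / 2.7009 x 100 = 7.24%.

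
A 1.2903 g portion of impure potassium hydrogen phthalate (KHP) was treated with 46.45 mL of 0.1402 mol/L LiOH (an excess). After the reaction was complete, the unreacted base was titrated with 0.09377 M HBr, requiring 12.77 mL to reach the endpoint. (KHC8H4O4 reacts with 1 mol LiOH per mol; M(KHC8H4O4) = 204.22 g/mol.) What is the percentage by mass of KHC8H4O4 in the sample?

84.1%

Total n(LiOH) added = 0.1402 x 0.04645 = 0.006512 mol.
n(HBr) used = 0.09377 x 0.01277 = 0.001197 mol, which equals the excess n(LiOH).
So n(LiOH) consumed by the sample = 0.006512 - 0.001197 = 0.005315 mol.
n(KHC8H4O4) = 0.005315 / 1 = 0.005315 mol.
mass KHC8H4O4 = 0.005315 x 204.22 = 1.085 g, so %KHC8H4O4 = 1.085/1.2903 x 100 = 84.1%.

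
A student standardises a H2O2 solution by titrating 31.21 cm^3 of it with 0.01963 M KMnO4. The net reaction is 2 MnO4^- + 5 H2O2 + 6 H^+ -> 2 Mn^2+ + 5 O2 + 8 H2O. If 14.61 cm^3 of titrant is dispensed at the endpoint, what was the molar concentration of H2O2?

n(KMnO4) = 0.01963 x 0.01461 = 0.0002868 mol.
From the balanced equation, 2 mol KMnO4 reacts with 5 mol H2O2, so n(H2O2) = 0.0002868 x 5/2 = 0.0007170 mol.
[H2O2] = 0.0007170 / 0.03121 L = 0.0230 M.

0.0230 M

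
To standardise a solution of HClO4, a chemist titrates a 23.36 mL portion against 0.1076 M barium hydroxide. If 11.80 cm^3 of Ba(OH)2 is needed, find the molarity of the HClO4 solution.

0.109 M

n(Ba(OH)2) delivered = 0.1076 x 0.01180 = 0.001270 mol.
The reaction is 2 HClO4 + 1 Ba(OH)2, so n(HClO4) = 0.001270 x 2/1 = 0.002539 mol.
[HClO4] = 0.002539 mol / 0.02336 L = 0.109 M.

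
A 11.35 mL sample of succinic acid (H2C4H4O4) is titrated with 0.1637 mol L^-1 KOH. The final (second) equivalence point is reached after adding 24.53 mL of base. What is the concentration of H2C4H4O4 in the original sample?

n(KOH) = 0.1637 x 0.02453 = 0.004016 mol.
At the final (second) equivalence point, 2 mol OH^- react per mol H2C4H4O4, so n(H2C4H4O4) = 0.004016 / 2 = 0.002008 mol.
[H2C4H4O4] = 0.002008 / 0.01135 L = 0.177 M.

0.177 M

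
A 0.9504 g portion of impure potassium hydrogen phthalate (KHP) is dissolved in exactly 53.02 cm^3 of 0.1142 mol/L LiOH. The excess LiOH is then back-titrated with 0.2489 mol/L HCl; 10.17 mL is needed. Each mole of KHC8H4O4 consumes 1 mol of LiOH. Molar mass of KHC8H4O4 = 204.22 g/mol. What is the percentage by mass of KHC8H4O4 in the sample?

Total n(LiOH) added = 0.1142 x 0.05302 = 0.006055 mol.
n(HCl) used = 0.2489 x 0.01017 = 0.002531 mol, which equals the excess n(LiOH).
So n(LiOH) consumed by the sample = 0.006055 - 0.002531 = 0.003524 mol.
n(KHC8H4O4) = 0.003524 / 1 = 0.003524 mol.
mass KHC8H4O4 = 0.003524 x 204.22 = 0.7196 g, so %KHC8H4O4 = 0.7196/0.9504 x 100 = 75.7%.

75.7%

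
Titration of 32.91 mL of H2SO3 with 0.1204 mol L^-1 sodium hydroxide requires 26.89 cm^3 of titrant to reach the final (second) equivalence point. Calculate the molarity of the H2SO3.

0.0492 M

n(NaOH) = 0.1204 x 0.02689 = 0.003238 mol.
At the final (second) equivalence point, 2 mol OH^- react per mol H2SO3, so n(H2SO3) = 0.003238 / 2 = 0.001619 mol.
[H2SO3] = 0.001619 / 0.03291 L = 0.0492 M.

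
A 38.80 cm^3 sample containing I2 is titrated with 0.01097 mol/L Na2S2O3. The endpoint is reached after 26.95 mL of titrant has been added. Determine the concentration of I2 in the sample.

0.00381 M

n(Na2S2O3) = 0.01097 x 0.02695 = 0.0002956 mol.
From the balanced equation, 2 mol Na2S2O3 reacts with 1 mol I2, so n(I2) = 0.0002956 x 1/2 = 0.0001478 mol.
[I2] = 0.0001478 / 0.03880 L = 0.00381 M.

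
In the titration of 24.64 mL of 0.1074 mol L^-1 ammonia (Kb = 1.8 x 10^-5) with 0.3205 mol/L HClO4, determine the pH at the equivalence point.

n(NH3) = 0.1074 x 0.02464 = 0.002646 mol; V(HClO4) at equivalence = 0.002646/0.3205 = 0.008257 L.
At equivalence the base is fully converted to NH4+; total volume = 0.03290 L, so [NH4+] = 0.002646/0.03290 = 0.08044 M.
Ka(NH4+) = Kw/Kb = 1.0e-14 / 1.8 x 10^-5 = 5.56e-10.
[H^+] = sqrt(Ka x [NH4+]) = sqrt(5.56e-10 x 0.08044) = 6.69e-6 M.
pH = -log(6.69e-6) = 5.17.

5.17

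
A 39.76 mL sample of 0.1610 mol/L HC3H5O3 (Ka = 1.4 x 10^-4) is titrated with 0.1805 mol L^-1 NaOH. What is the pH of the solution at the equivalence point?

n(HC3H5O3) = 0.1610 x 0.03976 = 0.006401 mol; V(NaOH) at equivalence = 0.006401/0.1805 = 0.03546 L.
At equivalence all the acid is converted to C3H5O3-; total volume = 0.03976 + 0.03546 = 0.07522 L, so [C3H5O3-] = 0.006401/0.07522 = 0.08510 M.
Kb = Kw/Ka = 1.0e-14 / 1.4 x 10^-4 = 7.14e-11.
[OH^-] = sqrt(Kb x [C3H5O3-]) = sqrt(7.14e-11 x 0.08510) = 2.47e-6 M.
pOH = 5.61, so pH = 14.00 - 5.61 = 8.39.

8.39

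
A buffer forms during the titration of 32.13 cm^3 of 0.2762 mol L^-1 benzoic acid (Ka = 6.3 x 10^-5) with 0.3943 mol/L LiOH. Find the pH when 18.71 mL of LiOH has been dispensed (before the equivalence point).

4.89

Initial n(C6H5COOH) = 0.2762 x 0.03213 = 0.008874 mol.
n(LiOH) added = 0.3943 x 0.01871 = 0.007377 mol, converting that many moles of C6H5COOH to C6H5COO-.
Remaining n(C6H5COOH) = 0.001497 mol; n(C6H5COO-) = 0.007377 mol.
By Henderson-Hasselbalch, pH = pKa + log([A^-]/[HA]) = 4.20 + log(0.007377/0.001497) = 4.20 + (+0.69) = 4.89.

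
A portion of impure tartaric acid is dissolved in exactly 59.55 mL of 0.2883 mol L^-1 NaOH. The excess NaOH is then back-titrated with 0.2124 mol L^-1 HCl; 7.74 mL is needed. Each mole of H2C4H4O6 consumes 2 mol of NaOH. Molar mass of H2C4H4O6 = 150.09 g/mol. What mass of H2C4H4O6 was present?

Total n(NaOH) added = 0.2883 x 0.05955 = 0.01717 mol.
n(HCl) used = 0.2124 x 0.007740 = 0.001644 mol, which equals the excess n(NaOH).
So n(NaOH) consumed by the sample = 0.01717 - 0.001644 = 0.01552 mol.
n(H2C4H4O6) = 0.01552 / 2 = 0.007762 mol.
mass = 0.007762 mol x 150.09 g/mol = 1.17 g.

1.17 g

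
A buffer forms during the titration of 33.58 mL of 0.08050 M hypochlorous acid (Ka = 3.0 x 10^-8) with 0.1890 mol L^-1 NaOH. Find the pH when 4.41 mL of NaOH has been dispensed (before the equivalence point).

7.17

Initial n(HClO) = 0.08050 x 0.03358 = 0.002703 mol.
n(NaOH) added = 0.1890 x 0.004410 = 0.0008335 mol, converting that many moles of HClO to ClO-.
Remaining n(HClO) = 0.001870 mol; n(ClO-) = 0.0008335 mol.
By Henderson-Hasselbalch, pH = pKa + log([A^-]/[HA]) = 7.52 + log(0.0008335/0.001870) = 7.52 + (-0.35) = 7.17.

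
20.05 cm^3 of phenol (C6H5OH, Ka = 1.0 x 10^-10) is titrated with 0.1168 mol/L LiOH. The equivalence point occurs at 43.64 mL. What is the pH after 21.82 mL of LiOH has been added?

10.00

21.82 mL is exactly half the equivalence volume (43.64/2), i.e. the half-equivalence point.
There, n(HA) = n(A^-), so pH = pKa = -log(1.0 x 10^-10) = 10.00.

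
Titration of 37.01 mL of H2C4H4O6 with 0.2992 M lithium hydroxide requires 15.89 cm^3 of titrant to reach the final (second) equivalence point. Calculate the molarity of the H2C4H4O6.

n(LiOH) = 0.2992 x 0.01589 = 0.004754 mol.
At the final (second) equivalence point, 2 mol OH^- react per mol H2C4H4O6, so n(H2C4H4O6) = 0.004754 / 2 = 0.002377 mol.
[H2C4H4O6] = 0.002377 / 0.03701 L = 0.0642 M.

0.0642 M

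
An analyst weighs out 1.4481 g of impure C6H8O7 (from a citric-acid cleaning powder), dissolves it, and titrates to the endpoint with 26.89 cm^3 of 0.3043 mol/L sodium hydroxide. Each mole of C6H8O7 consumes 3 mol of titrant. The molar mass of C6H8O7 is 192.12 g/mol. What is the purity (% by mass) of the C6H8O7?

n(NaOH) = 0.3043 x 0.02689 = 0.008183 mol.
n(C6H8O7) = 0.008183 / 3 = 0.002728 mol.
mass of C6H8O7 = 0.002728 x 192.12 = 0.5240 g.
% purity = 0.5240 / 1.4481 x 100 = 36.2%.

36.2%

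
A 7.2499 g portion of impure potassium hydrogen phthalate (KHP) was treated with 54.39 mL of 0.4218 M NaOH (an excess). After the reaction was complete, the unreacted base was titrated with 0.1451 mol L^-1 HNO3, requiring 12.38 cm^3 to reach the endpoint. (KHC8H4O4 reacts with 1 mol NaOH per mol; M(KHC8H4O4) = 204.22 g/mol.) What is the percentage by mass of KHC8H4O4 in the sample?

59.6%

Total n(NaOH) added = 0.4218 x 0.05439 = 0.02294 mol.
n(HNO3) used = 0.1451 x 0.01238 = 0.001796 mol, which equals the excess n(NaOH).
So n(NaOH) consumed by the sample = 0.02294 - 0.001796 = 0.02115 mol.
n(KHC8H4O4) = 0.02115 / 1 = 0.02115 mol.
mass KHC8H4O4 = 0.02115 x 204.22 = 4.318 g, so %KHC8H4O4 = 4.318/7.2499 x 100 = 59.6%.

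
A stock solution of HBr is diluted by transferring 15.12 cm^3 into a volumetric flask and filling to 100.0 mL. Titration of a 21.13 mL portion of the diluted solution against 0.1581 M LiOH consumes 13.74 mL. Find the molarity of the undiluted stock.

n(LiOH) = 0.1581 x 0.01374 = 0.002172 mol.
n(HBr) in the aliquot = 0.002172 mol.
[diluted HBr] = 0.002172 / 0.02113 = 0.1028 M.
Dilution factor = 100.0/15.12 = 6.614, so [stock] = 0.1028 x 6.614 = 0.680 M.

0.680 M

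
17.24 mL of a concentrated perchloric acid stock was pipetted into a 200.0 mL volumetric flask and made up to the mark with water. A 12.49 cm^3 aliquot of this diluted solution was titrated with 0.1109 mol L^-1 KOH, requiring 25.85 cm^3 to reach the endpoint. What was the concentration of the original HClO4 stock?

2.66 M

n(KOH) = 0.1109 x 0.02585 = 0.002867 mol.
n(HClO4) in the aliquot = 0.002867 mol.
[diluted HClO4] = 0.002867 / 0.01249 = 0.2295 M.
Dilution factor = 200.0/17.24 = 11.60, so [stock] = 0.2295 x 11.60 = 2.66 M.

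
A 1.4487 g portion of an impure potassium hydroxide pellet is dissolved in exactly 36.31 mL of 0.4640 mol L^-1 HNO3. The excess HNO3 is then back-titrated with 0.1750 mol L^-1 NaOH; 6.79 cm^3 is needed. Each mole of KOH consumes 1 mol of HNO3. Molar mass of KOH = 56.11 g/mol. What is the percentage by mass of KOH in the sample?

60.7%

Total n(HNO3) added = 0.4640 x 0.03631 = 0.01685 mol.
n(NaOH) used = 0.1750 x 0.006790 = 0.001188 mol, which equals the excess n(HNO3).
So n(HNO3) consumed by the sample = 0.01685 - 0.001188 = 0.01566 mol.
n(KOH) = 0.01566 / 1 = 0.01566 mol.
mass KOH = 0.01566 x 56.11 = 0.8787 g, so %KOH = 0.8787/1.4487 x 100 = 60.7%.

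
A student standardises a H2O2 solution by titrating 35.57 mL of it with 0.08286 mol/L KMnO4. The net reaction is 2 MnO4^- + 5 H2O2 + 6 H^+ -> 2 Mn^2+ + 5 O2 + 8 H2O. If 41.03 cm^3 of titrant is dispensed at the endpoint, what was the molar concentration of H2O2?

n(KMnO4) = 0.08286 x 0.04103 = 0.003400 mol.
From the balanced equation, 2 mol KMnO4 reacts with 5 mol H2O2, so n(H2O2) = 0.003400 x 5/2 = 0.008499 mol.
[H2O2] = 0.008499 / 0.03557 L = 0.239 M.

0.239 M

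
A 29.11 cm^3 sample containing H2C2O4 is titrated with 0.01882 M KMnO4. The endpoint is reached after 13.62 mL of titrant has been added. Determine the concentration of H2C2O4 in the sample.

0.0220 M

n(KMnO4) = 0.01882 x 0.01362 = 0.0002563 mol.
From the balanced equation, 2 mol KMnO4 reacts with 5 mol H2C2O4, so n(H2C2O4) = 0.0002563 x 5/2 = 0.0006408 mol.
[H2C2O4] = 0.0006408 / 0.02911 L = 0.0220 M.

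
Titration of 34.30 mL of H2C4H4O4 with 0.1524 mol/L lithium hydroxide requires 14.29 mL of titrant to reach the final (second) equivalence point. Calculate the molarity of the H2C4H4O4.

0.0317 M

n(LiOH) = 0.1524 x 0.01429 = 0.002178 mol.
At the final (second) equivalence point, 2 mol OH^- react per mol H2C4H4O4, so n(H2C4H4O4) = 0.002178 / 2 = 0.001089 mol.
[H2C4H4O4] = 0.001089 / 0.03430 L = 0.0317 M.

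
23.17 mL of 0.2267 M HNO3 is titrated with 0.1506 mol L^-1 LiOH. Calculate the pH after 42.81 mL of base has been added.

n(acid) = 0.2267 x 0.02317 = 0.005253 mol; n(LiOH) added = 0.1506 x 0.04281 = 0.006447 mol.
Base is in excess by 0.006447 - 0.005253 = 0.001195 mol in a total volume of 0.06598 L.
[OH^-] = 0.001195/0.06598 = 0.01810 M, so pOH = 1.74 and pH = 14.00 - 1.74 = 12.26.

12.26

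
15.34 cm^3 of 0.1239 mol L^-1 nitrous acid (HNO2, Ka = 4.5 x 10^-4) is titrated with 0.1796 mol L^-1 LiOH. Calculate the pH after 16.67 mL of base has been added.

12.53

n(acid) = 0.1239 x 0.01534 = 0.001901 mol; n(LiOH) added = 0.1796 x 0.01667 = 0.002994 mol.
Base is in excess by 0.002994 - 0.001901 = 0.001093 mol in a total volume of 0.03201 L.
[OH^-] = 0.001093/0.03201 = 0.03416 M, so pOH = 1.47 and pH = 14.00 - 1.47 = 12.53.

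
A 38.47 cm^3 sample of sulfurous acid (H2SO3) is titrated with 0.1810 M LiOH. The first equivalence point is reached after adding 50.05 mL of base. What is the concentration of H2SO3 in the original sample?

0.235 M

n(LiOH) = 0.1810 x 0.05005 = 0.009059 mol.
At the first equivalence point, 1 mol OH^- react per mol H2SO3, so n(H2SO3) = 0.009059 / 1 = 0.009059 mol.
[H2SO3] = 0.009059 / 0.03847 L = 0.235 M.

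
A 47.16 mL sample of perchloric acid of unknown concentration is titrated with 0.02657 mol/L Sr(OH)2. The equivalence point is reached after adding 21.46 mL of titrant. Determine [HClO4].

n(Sr(OH)2) delivered = 0.02657 x 0.02146 = 0.0005702 mol.
The reaction is 2 HClO4 + 1 Sr(OH)2, so n(HClO4) = 0.0005702 x 2/1 = 0.001140 mol.
[HClO4] = 0.001140 mol / 0.04716 L = 0.0242 M.

0.0242 M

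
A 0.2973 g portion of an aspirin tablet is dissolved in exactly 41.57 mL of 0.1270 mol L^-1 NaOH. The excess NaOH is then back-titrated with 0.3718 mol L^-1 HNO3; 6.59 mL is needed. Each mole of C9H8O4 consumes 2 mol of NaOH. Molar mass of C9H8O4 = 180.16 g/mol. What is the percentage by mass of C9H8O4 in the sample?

85.7%

Total n(NaOH) added = 0.1270 x 0.04157 = 0.005279 mol.
n(HNO3) used = 0.3718 x 0.006590 = 0.002450 mol, which equals the excess n(NaOH).
So n(NaOH) consumed by the sample = 0.005279 - 0.002450 = 0.002829 mol.
n(C9H8O4) = 0.002829 / 2 = 0.001415 mol.
mass C9H8O4 = 0.001415 x 180.16 = 0.2549 g, so %C9H8O4 = 0.2549/0.2973 x 100 = 85.7%.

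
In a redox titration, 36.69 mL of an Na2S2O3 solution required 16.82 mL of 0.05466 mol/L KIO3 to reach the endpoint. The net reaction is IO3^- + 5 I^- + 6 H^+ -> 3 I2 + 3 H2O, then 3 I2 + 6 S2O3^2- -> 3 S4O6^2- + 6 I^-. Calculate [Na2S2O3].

n(KIO3) = 0.05466 x 0.01682 = 0.0009194 mol.
From the balanced equation, 1 mol KIO3 reacts with 6 mol Na2S2O3, so n(Na2S2O3) = 0.0009194 x 6/1 = 0.005516 mol.
[Na2S2O3] = 0.005516 / 0.03669 L = 0.150 M.

0.150 M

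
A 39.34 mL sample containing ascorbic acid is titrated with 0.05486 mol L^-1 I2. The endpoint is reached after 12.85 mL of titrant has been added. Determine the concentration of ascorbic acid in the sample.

n(I2) = 0.05486 x 0.01285 = 0.0007050 mol.
From the balanced equation, 1 mol I2 reacts with 1 mol ascorbic acid, so n(ascorbic acid) = 0.0007050 x 1/1 = 0.0007050 mol.
[ascorbic acid] = 0.0007050 / 0.03934 L = 0.0179 M.

0.0179 M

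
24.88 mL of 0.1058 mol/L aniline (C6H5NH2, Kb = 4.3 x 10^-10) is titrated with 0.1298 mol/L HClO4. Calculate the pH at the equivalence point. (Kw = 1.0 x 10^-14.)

n(C6H5NH2) = 0.1058 x 0.02488 = 0.002632 mol; V(HClO4) at equivalence = 0.002632/0.1298 = 0.02028 L.
At equivalence the base is fully converted to C6H5NH3+; total volume = 0.04516 L, so [C6H5NH3+] = 0.002632/0.04516 = 0.05829 M.
Ka(C6H5NH3+) = Kw/Kb = 1.0e-14 / 4.3 x 10^-10 = 2.33e-5.
[H^+] = sqrt(Ka x [C6H5NH3+]) = sqrt(2.33e-5 x 0.05829) = 0.00116 M.
pH = -log(0.00116) = 2.93.

2.93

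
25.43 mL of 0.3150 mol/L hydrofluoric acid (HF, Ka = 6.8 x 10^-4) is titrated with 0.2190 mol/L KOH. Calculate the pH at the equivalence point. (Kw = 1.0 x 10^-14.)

n(HF) = 0.3150 x 0.02543 = 0.008010 mol; V(KOH) at equivalence = 0.008010/0.2190 = 0.03658 L.
At equivalence all the acid is converted to F-; total volume = 0.02543 + 0.03658 = 0.06201 L, so [F-] = 0.008010/0.06201 = 0.1292 M.
Kb = Kw/Ka = 1.0e-14 / 6.8 x 10^-4 = 1.47e-11.
[OH^-] = sqrt(Kb x [F-]) = sqrt(1.47e-11 x 0.1292) = 1.38e-6 M.
pOH = 5.86, so pH = 14.00 - 5.86 = 8.14.

8.14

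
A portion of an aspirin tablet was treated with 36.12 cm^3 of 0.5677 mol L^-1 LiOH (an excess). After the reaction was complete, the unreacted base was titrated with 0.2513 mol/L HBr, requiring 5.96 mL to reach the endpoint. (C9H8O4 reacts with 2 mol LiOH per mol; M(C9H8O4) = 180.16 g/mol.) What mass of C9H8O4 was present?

Total n(LiOH) added = 0.5677 x 0.03612 = 0.02051 mol.
n(HBr) used = 0.2513 x 0.005960 = 0.001498 mol, which equals the excess n(LiOH).
So n(LiOH) consumed by the sample = 0.02051 - 0.001498 = 0.01901 mol.
n(C9H8O4) = 0.01901 / 2 = 0.009504 mol.
mass = 0.009504 mol x 180.16 g/mol = 1.71 g.

1.71 g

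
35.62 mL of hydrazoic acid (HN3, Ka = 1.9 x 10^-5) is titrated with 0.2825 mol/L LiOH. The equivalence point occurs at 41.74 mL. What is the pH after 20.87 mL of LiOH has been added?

20.87 mL is exactly half the equivalence volume (41.74/2), i.e. the half-equivalence point.
There, n(HA) = n(A^-), so pH = pKa = -log(1.9 x 10^-5) = 4.72.

4.72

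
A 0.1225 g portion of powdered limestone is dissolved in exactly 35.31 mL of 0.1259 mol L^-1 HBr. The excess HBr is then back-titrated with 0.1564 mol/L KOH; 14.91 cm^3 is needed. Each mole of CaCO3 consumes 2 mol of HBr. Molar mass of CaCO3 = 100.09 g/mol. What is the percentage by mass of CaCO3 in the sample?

Total n(HBr) added = 0.1259 x 0.03531 = 0.004446 mol.
n(KOH) used = 0.1564 x 0.01491 = 0.002332 mol, which equals the excess n(HBr).
So n(HBr) consumed by the sample = 0.004446 - 0.002332 = 0.002114 mol.
n(CaCO3) = 0.002114 / 2 = 0.001057 mol.
mass CaCO3 = 0.001057 x 100.09 = 0.1058 g, so %CaCO3 = 0.1058/0.1225 x 100 = 86.3%.

86.3%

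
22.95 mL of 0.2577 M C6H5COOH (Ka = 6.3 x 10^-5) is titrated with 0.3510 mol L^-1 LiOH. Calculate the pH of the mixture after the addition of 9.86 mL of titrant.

Initial n(C6H5COOH) = 0.2577 x 0.02295 = 0.005914 mol.
n(LiOH) added = 0.3510 x 0.009860 = 0.003461 mol, converting that many moles of C6H5COOH to C6H5COO-.
Remaining n(C6H5COOH) = 0.002453 mol; n(C6H5COO-) = 0.003461 mol.
By Henderson-Hasselbalch, pH = pKa + log([A^-]/[HA]) = 4.20 + log(0.003461/0.002453) = 4.20 + (+0.15) = 4.35.

4.35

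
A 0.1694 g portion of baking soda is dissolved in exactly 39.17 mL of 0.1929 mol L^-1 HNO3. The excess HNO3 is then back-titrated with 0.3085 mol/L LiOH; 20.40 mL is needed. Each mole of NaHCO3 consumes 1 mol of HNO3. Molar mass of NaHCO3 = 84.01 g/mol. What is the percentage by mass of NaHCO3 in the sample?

Total n(HNO3) added = 0.1929 x 0.03917 = 0.007556 mol.
n(LiOH) used = 0.3085 x 0.02040 = 0.006293 mol, which equals the excess n(HNO3).
So n(HNO3) consumed by the sample = 0.007556 - 0.006293 = 0.001262 mol.
n(NaHCO3) = 0.001262 / 1 = 0.001262 mol.
mass NaHCO3 = 0.001262 x 84.01 = 0.1061 g, so %NaHCO3 = 0.1061/0.1694 x 100 = 62.6%.

62.6%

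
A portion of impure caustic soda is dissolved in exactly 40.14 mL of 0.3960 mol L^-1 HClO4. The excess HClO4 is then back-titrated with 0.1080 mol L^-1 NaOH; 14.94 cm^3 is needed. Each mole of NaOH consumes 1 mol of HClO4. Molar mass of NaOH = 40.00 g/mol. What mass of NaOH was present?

0.571 g

Total n(HClO4) added = 0.3960 x 0.04014 = 0.01590 mol.
n(NaOH) used = 0.1080 x 0.01494 = 0.001614 mol, which equals the excess n(HClO4).
So n(HClO4) consumed by the sample = 0.01590 - 0.001614 = 0.01428 mol.
n(NaOH) = 0.01428 / 1 = 0.01428 mol.
mass = 0.01428 mol x 40.00 g/mol = 0.571 g.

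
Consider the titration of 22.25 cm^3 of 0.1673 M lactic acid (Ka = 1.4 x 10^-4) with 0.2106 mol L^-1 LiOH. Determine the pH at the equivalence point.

n(HC3H5O3) = 0.1673 x 0.02225 = 0.003722 mol; V(LiOH) at equivalence = 0.003722/0.2106 = 0.01768 L.
At equivalence all the acid is converted to C3H5O3-; total volume = 0.02225 + 0.01768 = 0.03993 L, so [C3H5O3-] = 0.003722/0.03993 = 0.09323 M.
Kb = Kw/Ka = 1.0e-14 / 1.4 x 10^-4 = 7.14e-11.
[OH^-] = sqrt(Kb x [C3H5O3-]) = sqrt(7.14e-11 x 0.09323) = 2.58e-6 M.
pOH = 5.59, so pH = 14.00 - 5.59 = 8.41.

8.41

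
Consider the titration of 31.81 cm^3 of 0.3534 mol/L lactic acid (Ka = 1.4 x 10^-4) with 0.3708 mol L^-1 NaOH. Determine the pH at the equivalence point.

n(HC3H5O3) = 0.3534 x 0.03181 = 0.01124 mol; V(NaOH) at equivalence = 0.01124/0.3708 = 0.03032 L.
At equivalence all the acid is converted to C3H5O3-; total volume = 0.03181 + 0.03032 = 0.06213 L, so [C3H5O3-] = 0.01124/0.06213 = 0.1809 M.
Kb = Kw/Ka = 1.0e-14 / 1.4 x 10^-4 = 7.14e-11.
[OH^-] = sqrt(Kb x [C3H5O3-]) = sqrt(7.14e-11 x 0.1809) = 3.60e-6 M.
pOH = 5.44, so pH = 14.00 - 5.44 = 8.56.

8.56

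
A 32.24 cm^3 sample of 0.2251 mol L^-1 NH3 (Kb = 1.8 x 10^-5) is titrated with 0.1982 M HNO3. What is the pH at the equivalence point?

5.12

n(NH3) = 0.2251 x 0.03224 = 0.007257 mol; V(HNO3) at equivalence = 0.007257/0.1982 = 0.03662 L.
At equivalence the base is fully converted to NH4+; total volume = 0.06886 L, so [NH4+] = 0.007257/0.06886 = 0.1054 M.
Ka(NH4+) = Kw/Kb = 1.0e-14 / 1.8 x 10^-5 = 5.56e-10.
[H^+] = sqrt(Ka x [NH4+]) = sqrt(5.56e-10 x 0.1054) = 7.65e-6 M.
pH = -log(7.65e-6) = 5.12.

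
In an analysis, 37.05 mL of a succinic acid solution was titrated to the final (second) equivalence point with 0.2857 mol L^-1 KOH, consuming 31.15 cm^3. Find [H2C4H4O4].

n(KOH) = 0.2857 x 0.03115 = 0.008900 mol.
At the final (second) equivalence point, 2 mol OH^- react per mol H2C4H4O4, so n(H2C4H4O4) = 0.008900 / 2 = 0.004450 mol.
[H2C4H4O4] = 0.004450 / 0.03705 L = 0.120 M.

0.120 M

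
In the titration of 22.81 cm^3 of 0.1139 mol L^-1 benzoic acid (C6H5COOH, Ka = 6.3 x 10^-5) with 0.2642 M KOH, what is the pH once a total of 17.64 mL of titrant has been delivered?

n(acid) = 0.1139 x 0.02281 = 0.002598 mol; n(KOH) added = 0.2642 x 0.01764 = 0.004660 mol.
Base is in excess by 0.004660 - 0.002598 = 0.002062 mol in a total volume of 0.04045 L.
[OH^-] = 0.002062/0.04045 = 0.05099 M, so pOH = 1.29 and pH = 14.00 - 1.29 = 12.71.

12.71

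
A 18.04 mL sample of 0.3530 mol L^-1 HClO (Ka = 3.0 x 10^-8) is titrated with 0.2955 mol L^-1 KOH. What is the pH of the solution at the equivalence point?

n(HClO) = 0.3530 x 0.01804 = 0.006368 mol; V(KOH) at equivalence = 0.006368/0.2955 = 0.02155 L.
At equivalence all the acid is converted to ClO-; total volume = 0.01804 + 0.02155 = 0.03959 L, so [ClO-] = 0.006368/0.03959 = 0.1609 M.
Kb = Kw/Ka = 1.0e-14 / 3.0 x 10^-8 = 3.33e-7.
[OH^-] = sqrt(Kb x [ClO-]) = sqrt(3.33e-7 x 0.1609) = 0.000232 M.
pOH = 3.64, so pH = 14.00 - 3.64 = 10.36.

10.36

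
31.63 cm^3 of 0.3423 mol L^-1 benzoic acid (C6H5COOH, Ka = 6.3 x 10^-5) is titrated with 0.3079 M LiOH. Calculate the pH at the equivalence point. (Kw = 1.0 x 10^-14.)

8.71

n(C6H5COOH) = 0.3423 x 0.03163 = 0.01083 mol; V(LiOH) at equivalence = 0.01083/0.3079 = 0.03516 L.
At equivalence all the acid is converted to C6H5COO-; total volume = 0.03163 + 0.03516 = 0.06679 L, so [C6H5COO-] = 0.01083/0.06679 = 0.1621 M.
Kb = Kw/Ka = 1.0e-14 / 6.3 x 10^-5 = 1.59e-10.
[OH^-] = sqrt(Kb x [C6H5COO-]) = sqrt(1.59e-10 x 0.1621) = 5.07e-6 M.
pOH = 5.29, so pH = 14.00 - 5.29 = 8.71.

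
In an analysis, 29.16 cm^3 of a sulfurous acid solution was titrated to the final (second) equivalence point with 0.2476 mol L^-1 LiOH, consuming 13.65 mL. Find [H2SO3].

n(LiOH) = 0.2476 x 0.01365 = 0.003380 mol.
At the final (second) equivalence point, 2 mol OH^- react per mol H2SO3, so n(H2SO3) = 0.003380 / 2 = 0.001690 mol.
[H2SO3] = 0.001690 / 0.02916 L = 0.0580 M.

0.0580 M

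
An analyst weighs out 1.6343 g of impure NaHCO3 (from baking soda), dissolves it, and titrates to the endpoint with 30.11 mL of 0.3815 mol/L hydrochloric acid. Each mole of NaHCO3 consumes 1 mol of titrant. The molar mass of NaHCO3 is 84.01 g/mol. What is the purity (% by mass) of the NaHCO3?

n(HCl) = 0.3815 x 0.03011 = 0.01149 mol.
n(NaHCO3) = 0.01149 / 1 = 0.01149 mol.
mass of NaHCO3 = 0.01149 x 84.01 = 0.9650 g.
% purity = 0.9650 / 1.6343 x 100 = 59.0%.

59.0%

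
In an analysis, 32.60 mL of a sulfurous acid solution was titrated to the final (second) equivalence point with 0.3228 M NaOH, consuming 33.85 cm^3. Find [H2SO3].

0.168 M

n(NaOH) = 0.3228 x 0.03385 = 0.01093 mol.
At the final (second) equivalence point, 2 mol OH^- react per mol H2SO3, so n(H2SO3) = 0.01093 / 2 = 0.005463 mol.
[H2SO3] = 0.005463 / 0.03260 L = 0.168 M.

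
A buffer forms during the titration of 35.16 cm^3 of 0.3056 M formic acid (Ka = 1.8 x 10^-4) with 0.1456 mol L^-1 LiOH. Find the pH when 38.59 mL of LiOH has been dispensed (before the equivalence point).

Initial n(HCOOH) = 0.3056 x 0.03516 = 0.01074 mol.
n(LiOH) added = 0.1456 x 0.03859 = 0.005619 mol, converting that many moles of HCOOH to HCOO-.
Remaining n(HCOOH) = 0.005126 mol; n(HCOO-) = 0.005619 mol.
By Henderson-Hasselbalch, pH = pKa + log([A^-]/[HA]) = 3.74 + log(0.005619/0.005126) = 3.74 + (+0.04) = 3.78.

3.78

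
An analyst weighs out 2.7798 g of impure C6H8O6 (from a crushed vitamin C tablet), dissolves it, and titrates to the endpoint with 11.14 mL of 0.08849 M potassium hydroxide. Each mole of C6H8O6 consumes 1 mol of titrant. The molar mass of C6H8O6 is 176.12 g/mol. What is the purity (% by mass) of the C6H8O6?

6.25%

n(KOH) = 0.08849 x 0.01114 = 0.0009858 mol.
n(C6H8O6) = 0.0009858 / 1 = 0.0009858 mol.
mass of C6H8O6 = 0.0009858 x 176.12 = 0.1736 g.
% purity = 0.1736 / 2.7798 x 100 = 6.25%.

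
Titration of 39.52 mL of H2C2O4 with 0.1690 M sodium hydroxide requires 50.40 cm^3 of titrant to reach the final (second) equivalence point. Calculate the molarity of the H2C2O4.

0.108 M

n(NaOH) = 0.1690 x 0.05040 = 0.008518 mol.
At the final (second) equivalence point, 2 mol OH^- react per mol H2C2O4, so n(H2C2O4) = 0.008518 / 2 = 0.004259 mol.
[H2C2O4] = 0.004259 / 0.03952 L = 0.108 M.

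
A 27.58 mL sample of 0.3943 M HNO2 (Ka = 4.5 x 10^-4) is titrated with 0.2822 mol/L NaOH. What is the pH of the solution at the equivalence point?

8.28

n(HNO2) = 0.3943 x 0.02758 = 0.01087 mol; V(NaOH) at equivalence = 0.01087/0.2822 = 0.03854 L.
At equivalence all the acid is converted to NO2-; total volume = 0.02758 + 0.03854 = 0.06612 L, so [NO2-] = 0.01087/0.06612 = 0.1645 M.
Kb = Kw/Ka = 1.0e-14 / 4.5 x 10^-4 = 2.22e-11.
[OH^-] = sqrt(Kb x [NO2-]) = sqrt(2.22e-11 x 0.1645) = 1.91e-6 M.
pOH = 5.72, so pH = 14.00 - 5.72 = 8.28.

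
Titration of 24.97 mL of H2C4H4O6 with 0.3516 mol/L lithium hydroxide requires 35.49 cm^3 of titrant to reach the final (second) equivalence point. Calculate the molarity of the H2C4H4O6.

0.250 M

n(LiOH) = 0.3516 x 0.03549 = 0.01248 mol.
At the final (second) equivalence point, 2 mol OH^- react per mol H2C4H4O6, so n(H2C4H4O6) = 0.01248 / 2 = 0.006239 mol.
[H2C4H4O6] = 0.006239 / 0.02497 L = 0.250 M.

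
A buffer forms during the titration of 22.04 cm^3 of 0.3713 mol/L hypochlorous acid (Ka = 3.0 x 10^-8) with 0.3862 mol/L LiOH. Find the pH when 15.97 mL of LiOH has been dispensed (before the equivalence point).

8.01

Initial n(HClO) = 0.3713 x 0.02204 = 0.008183 mol.
n(LiOH) added = 0.3862 x 0.01597 = 0.006168 mol, converting that many moles of HClO to ClO-.
Remaining n(HClO) = 0.002016 mol; n(ClO-) = 0.006168 mol.
By Henderson-Hasselbalch, pH = pKa + log([A^-]/[HA]) = 7.52 + log(0.006168/0.002016) = 7.52 + (+0.49) = 8.01.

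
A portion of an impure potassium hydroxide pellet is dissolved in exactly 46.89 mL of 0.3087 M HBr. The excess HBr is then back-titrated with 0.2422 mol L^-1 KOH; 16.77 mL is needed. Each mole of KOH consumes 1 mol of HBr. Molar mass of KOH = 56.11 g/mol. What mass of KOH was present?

0.584 g

Total n(HBr) added = 0.3087 x 0.04689 = 0.01447 mol.
n(KOH) used = 0.2422 x 0.01677 = 0.004062 mol, which equals the excess n(HBr).
So n(HBr) consumed by the sample = 0.01447 - 0.004062 = 0.01041 mol.
n(KOH) = 0.01041 / 1 = 0.01041 mol.
mass = 0.01041 mol x 56.11 g/mol = 0.584 g.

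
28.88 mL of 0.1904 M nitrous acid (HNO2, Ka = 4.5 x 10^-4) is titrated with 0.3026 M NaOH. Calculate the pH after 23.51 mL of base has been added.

12.49

n(acid) = 0.1904 x 0.02888 = 0.005499 mol; n(NaOH) added = 0.3026 x 0.02351 = 0.007114 mol.
Base is in excess by 0.007114 - 0.005499 = 0.001615 mol in a total volume of 0.05239 L.
[OH^-] = 0.001615/0.05239 = 0.03083 M, so pOH = 1.51 and pH = 14.00 - 1.51 = 12.49.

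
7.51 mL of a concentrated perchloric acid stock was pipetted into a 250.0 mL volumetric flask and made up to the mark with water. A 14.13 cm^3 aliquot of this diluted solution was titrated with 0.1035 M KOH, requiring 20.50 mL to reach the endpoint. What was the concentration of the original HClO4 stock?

5.00 M

n(KOH) = 0.1035 x 0.02050 = 0.002122 mol.
n(HClO4) in the aliquot = 0.002122 mol.
[diluted HClO4] = 0.002122 / 0.01413 = 0.1502 M.
Dilution factor = 250.0/7.510 = 33.29, so [stock] = 0.1502 x 33.29 = 5.00 M.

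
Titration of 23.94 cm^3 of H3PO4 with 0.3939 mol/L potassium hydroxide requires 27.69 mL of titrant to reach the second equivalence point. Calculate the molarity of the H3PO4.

n(KOH) = 0.3939 x 0.02769 = 0.01091 mol.
At the second equivalence point, 2 mol OH^- react per mol H3PO4, so n(H3PO4) = 0.01091 / 2 = 0.005454 mol.
[H3PO4] = 0.005454 / 0.02394 L = 0.228 M.

0.228 M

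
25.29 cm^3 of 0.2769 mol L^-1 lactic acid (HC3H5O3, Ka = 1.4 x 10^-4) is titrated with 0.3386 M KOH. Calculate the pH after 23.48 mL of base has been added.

12.29

n(acid) = 0.2769 x 0.02529 = 0.007003 mol; n(KOH) added = 0.3386 x 0.02348 = 0.007950 mol.
Base is in excess by 0.007950 - 0.007003 = 0.0009475 mol in a total volume of 0.04877 L.
[OH^-] = 0.0009475/0.04877 = 0.01943 M, so pOH = 1.71 and pH = 14.00 - 1.71 = 12.29.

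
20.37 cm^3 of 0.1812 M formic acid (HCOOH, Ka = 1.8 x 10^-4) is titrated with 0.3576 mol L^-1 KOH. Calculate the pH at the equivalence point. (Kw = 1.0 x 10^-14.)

8.41

n(HCOOH) = 0.1812 x 0.02037 = 0.003691 mol; V(KOH) at equivalence = 0.003691/0.3576 = 0.01032 L.
At equivalence all the acid is converted to HCOO-; total volume = 0.02037 + 0.01032 = 0.03069 L, so [HCOO-] = 0.003691/0.03069 = 0.1203 M.
Kb = Kw/Ka = 1.0e-14 / 1.8 x 10^-4 = 5.56e-11.
[OH^-] = sqrt(Kb x [HCOO-]) = sqrt(5.56e-11 x 0.1203) = 2.58e-6 M.
pOH = 5.59, so pH = 14.00 - 5.59 = 8.41.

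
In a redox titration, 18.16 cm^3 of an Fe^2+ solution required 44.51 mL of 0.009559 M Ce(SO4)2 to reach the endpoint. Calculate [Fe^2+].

0.0234 M

n(Ce(SO4)2) = 0.009559 x 0.04451 = 0.0004255 mol.
From the balanced equation, 1 mol Ce(SO4)2 reacts with 1 mol Fe^2+, so n(Fe^2+) = 0.0004255 x 1/1 = 0.0004255 mol.
[Fe^2+] = 0.0004255 / 0.01816 L = 0.0234 M.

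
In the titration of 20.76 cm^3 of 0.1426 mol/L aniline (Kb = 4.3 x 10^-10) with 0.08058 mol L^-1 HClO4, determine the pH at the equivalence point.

2.96

n(C6H5NH2) = 0.1426 x 0.02076 = 0.002960 mol; V(HClO4) at equivalence = 0.002960/0.08058 = 0.03674 L.
At equivalence the base is fully converted to C6H5NH3+; total volume = 0.05750 L, so [C6H5NH3+] = 0.002960/0.05750 = 0.05149 M.
Ka(C6H5NH3+) = Kw/Kb = 1.0e-14 / 4.3 x 10^-10 = 2.33e-5.
[H^+] = sqrt(Ka x [C6H5NH3+]) = sqrt(2.33e-5 x 0.05149) = 0.00109 M.
pH = -log(0.00109) = 2.96.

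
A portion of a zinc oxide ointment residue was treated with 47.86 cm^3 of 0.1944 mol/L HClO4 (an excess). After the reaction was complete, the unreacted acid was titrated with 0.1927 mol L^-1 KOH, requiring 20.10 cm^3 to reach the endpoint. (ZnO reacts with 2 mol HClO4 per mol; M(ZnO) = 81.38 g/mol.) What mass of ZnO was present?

Total n(HClO4) added = 0.1944 x 0.04786 = 0.009304 mol.
n(KOH) used = 0.1927 x 0.02010 = 0.003873 mol, which equals the excess n(HClO4).
So n(HClO4) consumed by the sample = 0.009304 - 0.003873 = 0.005431 mol.
n(ZnO) = 0.005431 / 2 = 0.002715 mol.
mass = 0.002715 mol x 81.38 g/mol = 0.221 g.

0.221 g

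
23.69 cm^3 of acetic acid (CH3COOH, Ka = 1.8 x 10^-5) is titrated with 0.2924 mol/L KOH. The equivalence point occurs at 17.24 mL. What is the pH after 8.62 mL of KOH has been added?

4.74

8.62 mL is exactly half the equivalence volume (17.24/2), i.e. the half-equivalence point.
There, n(HA) = n(A^-), so pH = pKa = -log(1.8 x 10^-5) = 4.74.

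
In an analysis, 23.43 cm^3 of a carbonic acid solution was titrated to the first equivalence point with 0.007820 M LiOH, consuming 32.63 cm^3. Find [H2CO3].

n(LiOH) = 0.007820 x 0.03263 = 0.0002552 mol.
At the first equivalence point, 1 mol OH^- react per mol H2CO3, so n(H2CO3) = 0.0002552 / 1 = 0.0002552 mol.
[H2CO3] = 0.0002552 / 0.02343 L = 0.0109 M.

0.0109 M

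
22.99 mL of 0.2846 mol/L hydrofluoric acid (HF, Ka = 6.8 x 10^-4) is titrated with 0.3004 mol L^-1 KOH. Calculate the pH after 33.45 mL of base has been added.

n(acid) = 0.2846 x 0.02299 = 0.006543 mol; n(KOH) added = 0.3004 x 0.03345 = 0.01005 mol.
Base is in excess by 0.01005 - 0.006543 = 0.003505 mol in a total volume of 0.05644 L.
[OH^-] = 0.003505/0.05644 = 0.06211 M, so pOH = 1.21 and pH = 14.00 - 1.21 = 12.79.

12.79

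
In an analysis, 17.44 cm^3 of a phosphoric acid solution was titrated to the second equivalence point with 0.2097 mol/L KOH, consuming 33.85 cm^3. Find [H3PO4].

n(KOH) = 0.2097 x 0.03385 = 0.007098 mol.
At the second equivalence point, 2 mol OH^- react per mol H3PO4, so n(H3PO4) = 0.007098 / 2 = 0.003549 mol.
[H3PO4] = 0.003549 / 0.01744 L = 0.204 M.

0.204 M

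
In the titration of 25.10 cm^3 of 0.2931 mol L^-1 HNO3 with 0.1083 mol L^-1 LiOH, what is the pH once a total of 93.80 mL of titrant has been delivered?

n(acid) = 0.2931 x 0.02510 = 0.007357 mol; n(LiOH) added = 0.1083 x 0.09380 = 0.01016 mol.
Base is in excess by 0.01016 - 0.007357 = 0.002802 mol in a total volume of 0.1189 L.
[OH^-] = 0.002802/0.1189 = 0.02356 M, so pOH = 1.63 and pH = 14.00 - 1.63 = 12.37.

12.37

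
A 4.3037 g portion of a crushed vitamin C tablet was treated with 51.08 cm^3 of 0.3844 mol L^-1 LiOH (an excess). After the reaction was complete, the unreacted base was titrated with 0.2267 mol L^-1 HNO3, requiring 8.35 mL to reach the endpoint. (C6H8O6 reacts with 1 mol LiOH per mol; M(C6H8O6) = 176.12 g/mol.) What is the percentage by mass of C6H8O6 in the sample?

Total n(LiOH) added = 0.3844 x 0.05108 = 0.01964 mol.
n(HNO3) used = 0.2267 x 0.008350 = 0.001893 mol, which equals the excess n(LiOH).
So n(LiOH) consumed by the sample = 0.01964 - 0.001893 = 0.01774 mol.
n(C6H8O6) = 0.01774 / 1 = 0.01774 mol.
mass C6H8O6 = 0.01774 x 176.12 = 3.125 g, so %C6H8O6 = 3.125/4.3037 x 100 = 72.6%.

72.6%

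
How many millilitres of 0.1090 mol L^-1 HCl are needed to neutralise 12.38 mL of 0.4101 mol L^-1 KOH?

46.6 mL

n(KOH) = 0.4101 mol/L x 0.01238 L = 0.005077 mol.
At equivalence n(HCl) = n(KOH) = 0.005077 mol.
V(HCl) = 0.005077 / 0.1090 = 0.04658 L = 46.6 mL.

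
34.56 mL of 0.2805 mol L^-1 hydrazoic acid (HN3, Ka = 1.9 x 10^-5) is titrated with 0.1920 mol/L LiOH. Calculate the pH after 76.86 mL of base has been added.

12.66

n(acid) = 0.2805 x 0.03456 = 0.009694 mol; n(LiOH) added = 0.1920 x 0.07686 = 0.01476 mol.
Base is in excess by 0.01476 - 0.009694 = 0.005063 mol in a total volume of 0.1114 L.
[OH^-] = 0.005063/0.1114 = 0.04544 M, so pOH = 1.34 and pH = 14.00 - 1.34 = 12.66.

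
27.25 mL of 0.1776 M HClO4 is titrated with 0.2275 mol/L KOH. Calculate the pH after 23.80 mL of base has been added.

n(acid) = 0.1776 x 0.02725 = 0.004840 mol; n(KOH) added = 0.2275 x 0.02380 = 0.005415 mol.
Base is in excess by 0.005415 - 0.004840 = 0.0005749 mol in a total volume of 0.05105 L.
[OH^-] = 0.0005749/0.05105 = 0.01126 M, so pOH = 1.95 and pH = 14.00 - 1.95 = 12.05.

12.05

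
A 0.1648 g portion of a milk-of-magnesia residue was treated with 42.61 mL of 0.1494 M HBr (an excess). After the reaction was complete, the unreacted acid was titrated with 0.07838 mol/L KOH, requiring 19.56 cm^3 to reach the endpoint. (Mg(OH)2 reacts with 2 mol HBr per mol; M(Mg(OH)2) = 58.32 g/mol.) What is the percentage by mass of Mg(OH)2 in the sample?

Total n(HBr) added = 0.1494 x 0.04261 = 0.006366 mol.
n(KOH) used = 0.07838 x 0.01956 = 0.001533 mol, which equals the excess n(HBr).
So n(HBr) consumed by the sample = 0.006366 - 0.001533 = 0.004833 mol.
n(Mg(OH)2) = 0.004833 / 2 = 0.002416 mol.
mass Mg(OH)2 = 0.002416 x 58.32 = 0.1409 g, so %Mg(OH)2 = 0.1409/0.1648 x 100 = 85.5%.

85.5%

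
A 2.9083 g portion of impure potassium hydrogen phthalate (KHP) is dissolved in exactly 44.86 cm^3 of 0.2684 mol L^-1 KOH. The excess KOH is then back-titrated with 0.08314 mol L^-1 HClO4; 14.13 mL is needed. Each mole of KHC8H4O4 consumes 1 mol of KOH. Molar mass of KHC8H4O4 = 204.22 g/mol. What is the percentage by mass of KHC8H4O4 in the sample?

Total n(KOH) added = 0.2684 x 0.04486 = 0.01204 mol.
n(HClO4) used = 0.08314 x 0.01413 = 0.001175 mol, which equals the excess n(KOH).
So n(KOH) consumed by the sample = 0.01204 - 0.001175 = 0.01087 mol.
n(KHC8H4O4) = 0.01087 / 1 = 0.01087 mol.
mass KHC8H4O4 = 0.01087 x 204.22 = 2.219 g, so %KHC8H4O4 = 2.219/2.9083 x 100 = 76.3%.

76.3%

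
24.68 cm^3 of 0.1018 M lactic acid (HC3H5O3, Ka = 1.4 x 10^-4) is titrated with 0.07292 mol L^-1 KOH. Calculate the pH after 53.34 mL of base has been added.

12.25

n(acid) = 0.1018 x 0.02468 = 0.002512 mol; n(KOH) added = 0.07292 x 0.05334 = 0.003890 mol.
Base is in excess by 0.003890 - 0.002512 = 0.001377 mol in a total volume of 0.07802 L.
[OH^-] = 0.001377/0.07802 = 0.01765 M, so pOH = 1.75 and pH = 14.00 - 1.75 = 12.25.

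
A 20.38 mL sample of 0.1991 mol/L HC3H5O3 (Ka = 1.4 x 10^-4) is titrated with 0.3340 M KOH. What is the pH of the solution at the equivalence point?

8.47

n(HC3H5O3) = 0.1991 x 0.02038 = 0.004058 mol; V(KOH) at equivalence = 0.004058/0.3340 = 0.01215 L.
At equivalence all the acid is converted to C3H5O3-; total volume = 0.02038 + 0.01215 = 0.03253 L, so [C3H5O3-] = 0.004058/0.03253 = 0.1247 M.
Kb = Kw/Ka = 1.0e-14 / 1.4 x 10^-4 = 7.14e-11.
[OH^-] = sqrt(Kb x [C3H5O3-]) = sqrt(7.14e-11 x 0.1247) = 2.98e-6 M.
pOH = 5.53, so pH = 14.00 - 5.53 = 8.47.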